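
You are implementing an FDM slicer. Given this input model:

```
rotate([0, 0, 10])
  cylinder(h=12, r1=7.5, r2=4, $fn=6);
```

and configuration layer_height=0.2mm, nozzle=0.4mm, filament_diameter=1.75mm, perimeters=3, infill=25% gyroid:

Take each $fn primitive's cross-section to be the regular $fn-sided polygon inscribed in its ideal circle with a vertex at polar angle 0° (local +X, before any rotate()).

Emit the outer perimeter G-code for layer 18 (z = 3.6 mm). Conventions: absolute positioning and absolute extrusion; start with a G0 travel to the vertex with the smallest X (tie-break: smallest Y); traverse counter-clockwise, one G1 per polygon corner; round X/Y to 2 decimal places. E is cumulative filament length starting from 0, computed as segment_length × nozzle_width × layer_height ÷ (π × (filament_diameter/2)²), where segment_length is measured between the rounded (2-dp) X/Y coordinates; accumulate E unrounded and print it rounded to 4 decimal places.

At z = 3.6 mm: the cone: at t=0.300 of its height the radius interpolates to r₁+(r₂−r₁)t = 6.450, giving a regular 6-gon of that circumradius; (rotated 10° about Z; rotation is an isometry so areas/perimeters/island counts are preserved). The outline is a single polygon with 6 vertices. Extrusion per mm of travel: 0.4 × 0.2 / (π × 0.875²) = 0.033260. Accumulating E over each segment gives final E = 1.2872.

G0 X-6.35 Y-1.12 Z3.60
G1 X-2.21 Y-6.06 E0.2144
G1 X4.15 Y-4.94 E0.4292
G1 X6.35 Y1.12 E0.6436
G1 X2.21 Y6.06 E0.8580
G1 X-4.15 Y4.94 E1.0728
G1 X-6.35 Y-1.12 E1.2872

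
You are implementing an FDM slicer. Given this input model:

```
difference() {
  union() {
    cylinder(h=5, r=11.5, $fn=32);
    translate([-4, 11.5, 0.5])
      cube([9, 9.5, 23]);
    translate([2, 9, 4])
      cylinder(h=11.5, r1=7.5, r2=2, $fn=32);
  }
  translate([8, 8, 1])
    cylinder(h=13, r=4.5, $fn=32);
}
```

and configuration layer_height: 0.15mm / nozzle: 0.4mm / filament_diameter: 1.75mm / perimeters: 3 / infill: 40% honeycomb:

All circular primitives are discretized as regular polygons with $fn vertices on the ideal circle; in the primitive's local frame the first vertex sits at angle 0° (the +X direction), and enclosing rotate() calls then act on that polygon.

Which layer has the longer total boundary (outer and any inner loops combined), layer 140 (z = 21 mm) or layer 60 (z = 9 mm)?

layer 60 (z = 9 mm)

Layer 140 (z = 21): the cylinder is not intersected at this z (z outside [0, 5]); the cube at (-4, 11.5) (footprint 9×9.5) is included at this height (perimeter 37.00 mm); the cone at (2, 9) does not reach this height (z outside [4, 15.5]); Taking the union: only the 9×9.5 cube at (-4, 11.5) is present, so the union is just that shape — boundary = 37.00 mm; the cylinder at (8, 8) is absent (z outside [1, 14]); Taking the first minus the rest: none of the subtracted shapes is present at this height, so that combined region is unchanged — boundary = 37.00 mm. So its perimeter = 37.00 mm. Layer 60 (z = 9): the cylinder does not reach this height (z outside [0, 5]); the cube at (-4, 11.5) is present — its section is the full 9×9.5 rectangle (perimeter 37.00 mm); the cone at (2, 9) contributes a regular 32-gon of circumradius 5.109 (interpolated between r1=7.5 and r2=2 at t=0.435) (perimeter = 2·32·5.109·sin(180°/32) = 32.05 mm); Combining (union): the regions partially overlap (shared area 15.01 mm²), so the edge portions inside another operand are dropped and the merged outline is re-measured after clipping — boundary = 51.40 mm; the r=4.5 cylinder at (8, 8) contributes a regular 32-gon of circumradius 4.5 (perimeter = 2·32·4.500·sin(180°/32) = 28.23 mm); After the difference (first − rest): starting from the result so far, the r=4.5 cylinder at (8, 8) partially overlaps it — only the 17.92 mm² overlap (of its 63.21 mm²) is removed, clipping the outline — boundary = 51.81 mm. So its perimeter = 51.81 mm. Layer 60 is larger (51.81 vs 37.00 mm).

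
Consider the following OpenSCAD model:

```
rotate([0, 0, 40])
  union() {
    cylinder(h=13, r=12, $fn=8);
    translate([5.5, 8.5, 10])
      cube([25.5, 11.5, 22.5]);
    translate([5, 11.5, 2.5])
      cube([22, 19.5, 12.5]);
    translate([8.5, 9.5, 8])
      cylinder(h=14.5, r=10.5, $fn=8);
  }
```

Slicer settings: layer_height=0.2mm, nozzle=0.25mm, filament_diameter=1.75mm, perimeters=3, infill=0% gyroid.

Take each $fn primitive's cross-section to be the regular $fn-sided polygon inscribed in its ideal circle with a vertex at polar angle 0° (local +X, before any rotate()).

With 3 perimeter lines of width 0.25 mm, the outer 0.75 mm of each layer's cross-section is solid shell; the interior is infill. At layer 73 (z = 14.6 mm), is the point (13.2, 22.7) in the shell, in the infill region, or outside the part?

At z = 14.6 mm: the cylinder is absent (z outside [0, 13]); the cube at (5.5, 8.5) (footprint 25.5×11.5) is included at this height; the cube at (5, 11.5) is present — its section is the full 22×19.5 rectangle; the r=10.5 cylinder at (8.5, 9.5) gives a regular 8-gon of circumradius 10.5 (constant along its height); Taking the union: the regions partially overlap (shared area 307.21 mm²), so overlapping operands fuse into one piece — 1 connected region; (whole slice rotated 40° about Z — lengths, areas and connectivity unchanged). Overall, the cross-section is a single solid region. Undo the 40° rotation: the query point maps to (24.703, 8.904) in the un-rotated model frame. The nearest boundary edge runs (31.00, 8.50)→(18.59, 8.50); distance from the point to it = 0.40 mm. The point is inside the cross-section, 0.40 mm from the nearest boundary — within the 0.75 mm shell band (3 × 0.25).

shell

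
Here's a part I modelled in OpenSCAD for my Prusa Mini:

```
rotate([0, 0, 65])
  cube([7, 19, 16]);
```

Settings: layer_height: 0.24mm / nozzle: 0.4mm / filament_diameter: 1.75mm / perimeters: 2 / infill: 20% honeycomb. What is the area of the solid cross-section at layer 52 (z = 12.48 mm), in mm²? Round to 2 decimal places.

133.00 mm²

At z = 12.48 mm: the 7×19 cube contributes its full rectangle (area 133.00 mm²); (rotated 65° about Z; rotation is an isometry so areas/perimeters/island counts are preserved). Overall, the cross-section is a single solid region. Net area = 133.00 mm².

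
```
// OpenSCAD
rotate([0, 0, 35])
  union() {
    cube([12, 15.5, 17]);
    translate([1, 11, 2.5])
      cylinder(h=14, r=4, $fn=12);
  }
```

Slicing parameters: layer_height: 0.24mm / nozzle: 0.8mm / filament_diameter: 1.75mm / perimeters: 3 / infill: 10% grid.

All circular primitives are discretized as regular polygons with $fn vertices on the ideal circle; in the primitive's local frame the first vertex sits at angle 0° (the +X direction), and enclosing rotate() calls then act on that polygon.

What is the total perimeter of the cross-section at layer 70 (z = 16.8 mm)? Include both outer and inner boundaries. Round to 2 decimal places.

55.00 mm

At z = 16.8 mm: the 12×15.5 cube contributes its full rectangle (perimeter 55.00 mm); the cylinder at (1, 11) is absent (z outside [2.5, 16.5]); Taking the union: only the 12×15.5 cube is present, so the union is just that shape — boundary = 55.00 mm; (whole slice rotated 35° about Z — lengths, areas and connectivity unchanged). Overall, the cross-section is a single solid region. Total boundary length (outer) = 55.00 mm.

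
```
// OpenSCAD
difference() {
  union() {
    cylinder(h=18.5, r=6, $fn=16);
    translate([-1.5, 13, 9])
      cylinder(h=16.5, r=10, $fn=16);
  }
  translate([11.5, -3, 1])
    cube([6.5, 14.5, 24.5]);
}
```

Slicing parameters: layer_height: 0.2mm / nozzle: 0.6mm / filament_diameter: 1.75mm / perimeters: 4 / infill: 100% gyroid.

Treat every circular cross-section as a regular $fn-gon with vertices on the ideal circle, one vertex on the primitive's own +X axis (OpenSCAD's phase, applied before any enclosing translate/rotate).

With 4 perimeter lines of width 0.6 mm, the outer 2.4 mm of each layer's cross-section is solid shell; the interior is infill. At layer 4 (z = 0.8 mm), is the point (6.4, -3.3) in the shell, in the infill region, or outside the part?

At z = 0.8 mm: the cylinder: section is a regular 16-gon, circumradius r=6; the cylinder at (-1.5, 13) does not reach this height (z outside [9, 25.5]); Combining (union): only the r=6 cylinder is present, so the union is just that shape — 1 connected region; the cube at (11.5, -3) does not reach this height (z outside [1, 25.5]); Taking the first minus the rest: none of the subtracted shapes is present at this height, so the result so far is unchanged — 1 connected region. Overall, the cross-section is a single solid region. The nearest boundary edge runs (4.24, -4.24)→(5.54, -2.30); distance from the point to it = 1.27 mm. The point is not inside any of the regions above, so it lies outside the cross-section (1.27 mm from the nearest boundary).

outside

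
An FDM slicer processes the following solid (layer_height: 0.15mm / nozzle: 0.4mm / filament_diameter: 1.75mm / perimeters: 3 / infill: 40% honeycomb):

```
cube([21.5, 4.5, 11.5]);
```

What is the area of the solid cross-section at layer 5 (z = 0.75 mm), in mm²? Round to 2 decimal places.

96.75 mm²

At z = 0.75 mm: the 21.5×4.5 cube contributes its full rectangle (area 96.75 mm²). Overall, the cross-section is a single solid region. Net area = 96.75 mm².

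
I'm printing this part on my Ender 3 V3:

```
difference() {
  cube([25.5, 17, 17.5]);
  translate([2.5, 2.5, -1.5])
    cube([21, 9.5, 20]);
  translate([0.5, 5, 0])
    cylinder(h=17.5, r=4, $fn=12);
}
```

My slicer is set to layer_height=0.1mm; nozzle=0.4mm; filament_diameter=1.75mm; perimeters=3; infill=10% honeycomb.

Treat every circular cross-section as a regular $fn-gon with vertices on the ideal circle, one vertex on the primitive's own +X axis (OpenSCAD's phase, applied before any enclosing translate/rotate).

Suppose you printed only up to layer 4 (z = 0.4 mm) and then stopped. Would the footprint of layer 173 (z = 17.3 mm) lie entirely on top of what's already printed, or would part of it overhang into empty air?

entirely on top

Compare the two slices. At z = 0.4: the 25.5×17 cube contributes its full rectangle (area 433.50 mm²); the 21×9.5 cube at (2.5, 2.5) contributes its full rectangle (area 199.50 mm²); the r=4 cylinder at (0.5, 5) contributes a regular 12-gon of circumradius 4 (area = (12/2)·4.000²·sin(360°/12) = 48.00 mm²); After the difference (first − rest): starting from the 25.5×17 cube (433.50 mm²), the 21×9.5 cube at (2.5, 2.5) lies wholly inside it (removes its full 199.50 mm² and its 61.00 mm outline becomes a hole wall); the r=4 cylinder at (0.5, 5) partially overlaps it — only the 19.33 mm² overlap (of its 48.00 mm²) is removed, clipping the outline — area = 214.67 mm². At z = 17.3: the 25.5×17 cube contributes its full rectangle (area 433.50 mm²); the 21×9.5 cube at (2.5, 2.5) contributes its full rectangle (area 199.50 mm²); the cylinder at (0.5, 5): section is a regular 12-gon, circumradius r=4 (area = (12/2)·4.000²·sin(360°/12) = 48.00 mm²); After the difference (first − rest): starting from the 25.5×17 cube (433.50 mm²), the 21×9.5 cube at (2.5, 2.5) lies wholly inside it (removes its full 199.50 mm² and its 61.00 mm outline becomes a hole wall); the r=4 cylinder at (0.5, 5) partially overlaps it — only the 19.33 mm² overlap (of its 48.00 mm²) is removed, clipping the outline — area = 214.67 mm². Checking containment: the cross-section at z = 17.3 is a subset of the cross-section at z = 0.4.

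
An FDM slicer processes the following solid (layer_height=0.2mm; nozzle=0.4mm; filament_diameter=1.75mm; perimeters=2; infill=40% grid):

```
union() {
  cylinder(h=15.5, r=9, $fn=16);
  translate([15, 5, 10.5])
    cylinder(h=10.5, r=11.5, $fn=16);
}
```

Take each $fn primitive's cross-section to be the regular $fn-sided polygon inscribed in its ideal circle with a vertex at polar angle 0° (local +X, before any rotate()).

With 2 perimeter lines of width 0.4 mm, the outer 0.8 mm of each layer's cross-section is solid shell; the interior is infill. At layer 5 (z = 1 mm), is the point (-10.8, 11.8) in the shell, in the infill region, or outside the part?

outside

At z = 1 mm: the r=9 cylinder contributes a regular 16-gon of circumradius 9; the cylinder at (15, 5) does not reach this height (z outside [10.5, 21]); Merging all regions: only the r=9 cylinder is present, so the union is just that shape — 1 connected region. Overall, the cross-section is a single solid region. The nearest boundary edge runs (-3.44, 8.31)→(-6.36, 6.36); distance from the point to it = 7.02 mm. The point is not inside any of the regions above, so it lies outside the cross-section (7.02 mm from the nearest boundary).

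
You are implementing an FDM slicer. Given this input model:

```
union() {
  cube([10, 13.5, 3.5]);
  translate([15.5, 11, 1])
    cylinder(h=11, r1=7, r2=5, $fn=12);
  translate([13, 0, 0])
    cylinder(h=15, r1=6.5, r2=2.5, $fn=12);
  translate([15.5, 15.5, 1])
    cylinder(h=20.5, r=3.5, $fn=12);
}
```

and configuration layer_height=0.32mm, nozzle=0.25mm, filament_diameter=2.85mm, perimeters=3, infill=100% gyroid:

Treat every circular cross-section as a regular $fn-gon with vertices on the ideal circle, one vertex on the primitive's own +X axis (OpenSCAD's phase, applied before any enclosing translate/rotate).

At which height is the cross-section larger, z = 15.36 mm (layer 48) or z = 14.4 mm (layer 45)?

layer 45 (z = 14.4 mm)

Layer 48 (z = 15.36): the cube does not reach this height (z outside [0, 3.5]); the cone at (15.5, 11) is absent (z outside [1, 12]); the cone at (13, 0) is absent (z outside [0, 15]); the r=3.5 cylinder at (15.5, 15.5) contributes a regular 12-gon of circumradius 3.5 (area = (12/2)·3.500²·sin(360°/12) = 36.75 mm²); Merging all regions: only the r=3.5 cylinder at (15.5, 15.5) is present, so the union is just that shape — area = 36.75 mm². So its area = 36.75 mm². Layer 45 (z = 14.4): the cube is absent (z outside [0, 3.5]); the cone at (15.5, 11) is absent (z outside [1, 12]); the cone at (13, 0) (r1=6.5→r2=2.5) has section circumradius 2.660 here — a regular 12-gon (area = (12/2)·2.660²·sin(360°/12) = 21.23 mm²); the r=3.5 cylinder at (15.5, 15.5) contributes a regular 12-gon of circumradius 3.5 (area = (12/2)·3.500²·sin(360°/12) = 36.75 mm²); Combining (union): the 2 present regions are separate (no shared area or edge), so areas and boundary lengths simply add and each stays a separate island — area = 57.98 mm². So its area = 57.98 mm². Layer 45 is larger (57.98 vs 36.75 mm²).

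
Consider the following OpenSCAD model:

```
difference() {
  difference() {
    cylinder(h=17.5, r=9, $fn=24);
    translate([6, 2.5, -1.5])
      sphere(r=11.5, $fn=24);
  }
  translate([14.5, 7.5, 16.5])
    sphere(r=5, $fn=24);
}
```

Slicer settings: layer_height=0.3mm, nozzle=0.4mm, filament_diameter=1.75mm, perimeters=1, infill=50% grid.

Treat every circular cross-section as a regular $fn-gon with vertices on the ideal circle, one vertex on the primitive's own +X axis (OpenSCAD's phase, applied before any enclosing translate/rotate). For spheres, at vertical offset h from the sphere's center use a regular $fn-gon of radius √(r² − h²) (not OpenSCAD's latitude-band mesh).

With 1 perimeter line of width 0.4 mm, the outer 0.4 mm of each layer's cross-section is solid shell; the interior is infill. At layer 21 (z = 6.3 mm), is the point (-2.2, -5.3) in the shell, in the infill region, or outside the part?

At z = 6.3 mm: the r=9 cylinder contributes a regular 24-gon of circumradius 9; the sphere at (6, 2.5): section is a regular 24-gon, circumradius = √(r²−h²) = √(11.5²−7.8²) = 8.450; Subtracting the remaining from the first: starting from the r=9 cylinder, the r=11.5 sphere at (6, 2.5) partially overlaps it — only the 126.16 mm² overlap (of its 221.79 mm²) is removed, clipping the outline — 1 connected region; the sphere at (14.5, 7.5) does not reach this height (|z−center|=10.200 > r=5); Subtracting the remaining from the first: none of the subtracted shapes is present at this height, so the result so far is unchanged — 1 connected region. Overall, the cross-section is a single solid region. The nearest boundary edge runs (-1.32, -1.73)→(0.02, -3.48); distance from the point to it = 2.88 mm. The point is inside the cross-section and 2.88 mm from the nearest boundary — more than the 0.4 mm shell width (1 × 0.4), so it's in the infill interior.

infill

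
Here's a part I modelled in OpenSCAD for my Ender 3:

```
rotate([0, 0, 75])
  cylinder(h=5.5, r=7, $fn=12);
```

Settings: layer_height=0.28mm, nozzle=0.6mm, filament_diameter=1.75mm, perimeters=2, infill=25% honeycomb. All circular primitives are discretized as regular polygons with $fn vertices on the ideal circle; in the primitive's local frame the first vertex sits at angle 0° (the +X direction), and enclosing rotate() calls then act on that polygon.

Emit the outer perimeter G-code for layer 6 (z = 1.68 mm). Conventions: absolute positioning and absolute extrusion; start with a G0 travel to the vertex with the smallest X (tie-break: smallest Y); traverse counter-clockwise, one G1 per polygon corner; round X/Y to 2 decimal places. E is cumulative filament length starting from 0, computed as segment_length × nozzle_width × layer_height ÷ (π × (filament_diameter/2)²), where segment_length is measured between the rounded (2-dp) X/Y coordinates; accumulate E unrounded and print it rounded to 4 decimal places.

At z = 1.68 mm: the r=7 cylinder contributes a regular 12-gon of circumradius 7; (whole slice rotated 75° about Z — lengths, areas and connectivity unchanged). The outline is a single polygon with 12 vertices. Extrusion per mm of travel: 0.6 × 0.28 / (π × 0.875²) = 0.069846. Accumulating E over each segment gives final E = 3.0365.

G0 X-6.76 Y-1.81 Z1.68
G1 X-4.95 Y-4.95 E0.2531
G1 X-1.81 Y-6.76 E0.5063
G1 X1.81 Y-6.76 E0.7591
G1 X4.95 Y-4.95 E1.0123
G1 X6.76 Y-1.81 E1.2654
G1 X6.76 Y1.81 E1.5183
G1 X4.95 Y4.95 E1.7714
G1 X1.81 Y6.76 E2.0246
G1 X-1.81 Y6.76 E2.2774
G1 X-4.95 Y4.95 E2.5305
G1 X-6.76 Y1.81 E2.7837
G1 X-6.76 Y-1.81 E3.0365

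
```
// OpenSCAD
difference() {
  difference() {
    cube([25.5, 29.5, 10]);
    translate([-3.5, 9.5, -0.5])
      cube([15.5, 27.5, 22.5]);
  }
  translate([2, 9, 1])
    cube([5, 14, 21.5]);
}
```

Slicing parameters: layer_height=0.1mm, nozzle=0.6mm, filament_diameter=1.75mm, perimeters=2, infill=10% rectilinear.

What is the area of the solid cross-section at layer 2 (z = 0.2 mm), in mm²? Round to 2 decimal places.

At z = 0.2 mm: the 25.5×29.5 cube contributes its full rectangle (area 752.25 mm²); the cube at (-3.5, 9.5) (footprint 15.5×27.5) is included at this height (area 426.25 mm²); Subtracting the remaining from the first: starting from the 25.5×29.5 cube (752.25 mm²), the 15.5×27.5 cube at (-3.5, 9.5) partially overlaps it — only the 240.00 mm² overlap (of its 426.25 mm²) is removed, clipping the outline — area = 512.25 mm²; the cube at (2, 9) does not reach this height (z outside [1, 22.5]); After the difference (first − rest): none of the subtracted shapes is present at this height, so that combined region is unchanged — area = 512.25 mm². Overall, the cross-section is a single solid region. Net area = 512.25 mm².

512.25 mm²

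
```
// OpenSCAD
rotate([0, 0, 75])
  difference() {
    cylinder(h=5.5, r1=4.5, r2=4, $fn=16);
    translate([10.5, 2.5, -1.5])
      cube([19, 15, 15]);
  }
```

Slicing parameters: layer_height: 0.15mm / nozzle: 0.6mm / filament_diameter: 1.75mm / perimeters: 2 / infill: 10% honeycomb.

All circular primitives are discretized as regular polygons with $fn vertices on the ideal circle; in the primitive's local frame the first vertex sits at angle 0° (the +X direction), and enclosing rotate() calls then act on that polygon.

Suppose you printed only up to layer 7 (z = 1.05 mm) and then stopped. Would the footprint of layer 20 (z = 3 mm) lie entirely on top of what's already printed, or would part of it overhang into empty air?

entirely on top

Compare the two slices. At z = 1.05: the cone: at t=0.191 of its height the radius interpolates to r₁+(r₂−r₁)t = 4.405, giving a regular 16-gon of that circumradius (area = (16/2)·4.405²·sin(360°/16) = 59.39 mm²); the 19×15 cube at (10.5, 2.5) contributes its full rectangle (area 285.00 mm²); Subtracting the remaining from the first: starting from the cone (59.39 mm²), the 19×15 cube at (10.5, 2.5) misses the remaining region (no effect) — area = 59.39 mm²; (rotated 75° about Z; rotation is an isometry so areas/perimeters/island counts are preserved). At z = 3: the cone contributes a regular 16-gon of circumradius 4.227 (interpolated between r1=4.5 and r2=4 at t=0.545) (area = (16/2)·4.227²·sin(360°/16) = 54.71 mm²); the cube at (10.5, 2.5) (footprint 19×15) is included at this height (area 285.00 mm²); Taking the first minus the rest: starting from the cone (54.71 mm²), the 19×15 cube at (10.5, 2.5) misses the remaining region (no effect) — area = 54.71 mm²; (whole slice rotated 75° about Z — lengths, areas and connectivity unchanged). Checking containment: the cross-section at z = 3 is a subset of the cross-section at z = 1.05.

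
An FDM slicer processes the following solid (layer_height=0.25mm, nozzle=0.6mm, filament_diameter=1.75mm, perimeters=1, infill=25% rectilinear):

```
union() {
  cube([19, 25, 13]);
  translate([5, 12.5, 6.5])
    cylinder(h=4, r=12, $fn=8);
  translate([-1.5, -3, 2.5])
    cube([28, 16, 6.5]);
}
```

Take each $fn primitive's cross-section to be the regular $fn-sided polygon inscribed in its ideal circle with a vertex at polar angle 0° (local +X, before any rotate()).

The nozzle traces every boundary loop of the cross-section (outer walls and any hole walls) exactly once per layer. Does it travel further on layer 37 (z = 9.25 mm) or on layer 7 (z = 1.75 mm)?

layer 37 (z = 9.25 mm)

Layer 37 (z = 9.25): the cube is present — its section is the full 19×25 rectangle (perimeter 88.00 mm); the r=12 cylinder at (5, 12.5) gives a regular 8-gon of circumradius 12 (constant along its height) (perimeter = 2·8·12.000·sin(180°/8) = 73.48 mm); the cube at (-1.5, -3) does not reach this height (z outside [2.5, 9]); Merging all regions: the regions partially overlap (shared area 313.29 mm²), so the edge portions inside another operand are dropped and the merged outline is re-measured after clipping — boundary = 94.06 mm. So its perimeter = 94.06 mm. Layer 7 (z = 1.75): the 19×25 cube contributes its full rectangle (perimeter 88.00 mm); the cylinder at (5, 12.5) does not reach this height (z outside [6.5, 10.5]); the cube at (-1.5, -3) is not intersected at this z (z outside [2.5, 9]); Taking the union: only the 19×25 cube is present, so the union is just that shape — boundary = 88.00 mm. So its perimeter = 88.00 mm. Layer 37 is larger (94.06 vs 88.00 mm).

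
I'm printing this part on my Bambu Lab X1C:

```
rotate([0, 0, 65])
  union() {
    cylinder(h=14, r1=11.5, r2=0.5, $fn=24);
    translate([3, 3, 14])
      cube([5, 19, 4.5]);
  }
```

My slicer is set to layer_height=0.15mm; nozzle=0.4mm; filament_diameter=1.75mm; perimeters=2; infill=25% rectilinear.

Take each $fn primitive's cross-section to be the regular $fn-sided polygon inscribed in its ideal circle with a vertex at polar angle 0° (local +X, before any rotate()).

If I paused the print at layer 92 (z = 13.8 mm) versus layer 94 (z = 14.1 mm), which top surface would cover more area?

Layer 92 (z = 13.8): the cone contributes a regular 24-gon of circumradius 0.657 (interpolated between r1=11.5 and r2=0.5 at t=0.986) (area = (24/2)·0.657²·sin(360°/24) = 1.34 mm²); the cube at (3, 3) is not intersected at this z (z outside [14, 18.5]); Merging all regions: only the cone is present, so the union is just that shape — area = 1.34 mm²; (rotated 65° about Z; rotation is an isometry so areas/perimeters/island counts are preserved). So its area = 1.34 mm². Layer 94 (z = 14.1): the cone is not intersected at this z (z outside [0, 14]); the cube at (3, 3) (footprint 5×19) is included at this height (area 95.00 mm²); Combining (union): only the 5×19 cube at (3, 3) is present, so the union is just that shape — area = 95.00 mm²; (rotated 65° about Z; rotation is an isometry so areas/perimeters/island counts are preserved). So its area = 95.00 mm². Layer 94 is larger (95.00 vs 1.34 mm²).

layer 94 (z = 14.1 mm)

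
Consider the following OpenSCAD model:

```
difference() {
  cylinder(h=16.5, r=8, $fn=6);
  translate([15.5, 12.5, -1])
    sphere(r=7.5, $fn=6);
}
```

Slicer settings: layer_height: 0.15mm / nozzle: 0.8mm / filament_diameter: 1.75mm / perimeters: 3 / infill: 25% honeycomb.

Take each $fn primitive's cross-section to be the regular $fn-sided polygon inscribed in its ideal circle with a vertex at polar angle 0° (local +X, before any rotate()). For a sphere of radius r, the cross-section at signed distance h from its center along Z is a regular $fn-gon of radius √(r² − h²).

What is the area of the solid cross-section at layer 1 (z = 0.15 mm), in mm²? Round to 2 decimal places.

166.28 mm²

At z = 0.15 mm: the r=8 cylinder contributes a regular 6-gon of circumradius 8 (area = (6/2)·8.000²·sin(360°/6) = 166.28 mm²); the r=7.5 sphere at (15.5, 12.5) slices to a regular 6-gon of circumradius 7.411 (√(r²−h²) with h=1.15 from center) (area = (6/2)·7.411²·sin(360°/6) = 142.71 mm²); Taking the first minus the rest: starting from the r=8 cylinder (166.28 mm²), the r=7.5 sphere at (15.5, 12.5) misses the remaining region (no effect) — area = 166.28 mm². Overall, the cross-section is a single solid region. Net area = 166.28 mm².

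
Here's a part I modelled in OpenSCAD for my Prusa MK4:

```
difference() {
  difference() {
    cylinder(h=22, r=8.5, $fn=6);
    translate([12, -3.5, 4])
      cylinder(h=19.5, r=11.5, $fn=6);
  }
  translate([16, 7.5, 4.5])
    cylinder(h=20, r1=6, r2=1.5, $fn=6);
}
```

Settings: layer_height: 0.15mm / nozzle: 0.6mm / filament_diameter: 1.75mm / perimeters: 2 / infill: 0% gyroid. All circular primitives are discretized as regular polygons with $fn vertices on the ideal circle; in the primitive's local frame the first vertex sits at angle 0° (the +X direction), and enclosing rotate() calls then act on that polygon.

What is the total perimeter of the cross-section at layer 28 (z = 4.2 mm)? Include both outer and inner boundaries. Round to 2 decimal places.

At z = 4.2 mm: the cylinder: section is a regular 6-gon, circumradius r=8.5 (perimeter = 2·6·8.500·sin(180°/6) = 51.00 mm); the r=11.5 cylinder at (12, -3.5) contributes a regular 6-gon of circumradius 11.5 (perimeter = 2·6·11.500·sin(180°/6) = 69.00 mm); Taking the first minus the rest: starting from the r=8.5 cylinder, the r=11.5 cylinder at (12, -3.5) partially overlaps it — only the 50.89 mm² overlap (of its 343.60 mm²) is removed, clipping the outline — boundary = 49.48 mm; the cone at (16, 7.5) does not reach this height (z outside [4.5, 24.5]); After the difference (first − rest): none of the subtracted shapes is present at this height, so that combined region is unchanged — boundary = 49.48 mm. Overall, the cross-section is a single solid region. Total boundary length (outer) = 49.48 mm.

49.48 mm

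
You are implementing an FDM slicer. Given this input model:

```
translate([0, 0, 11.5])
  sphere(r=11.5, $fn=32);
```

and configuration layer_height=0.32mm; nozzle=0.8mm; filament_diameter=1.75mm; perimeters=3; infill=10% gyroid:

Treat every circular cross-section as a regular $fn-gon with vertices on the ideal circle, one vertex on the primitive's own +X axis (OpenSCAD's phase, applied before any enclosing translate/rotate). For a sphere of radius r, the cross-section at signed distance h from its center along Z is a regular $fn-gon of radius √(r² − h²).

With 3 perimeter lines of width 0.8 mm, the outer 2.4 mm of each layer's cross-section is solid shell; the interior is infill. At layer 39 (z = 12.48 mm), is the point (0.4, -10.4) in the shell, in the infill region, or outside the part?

At z = 12.48 mm: the sphere: section is a regular 32-gon, circumradius = √(r²−h²) = √(11.5²−0.98²) = 11.458. Overall, the cross-section is a single solid region. The nearest boundary edge runs (-0.00, -11.46)→(2.24, -11.24); distance from the point to it = 1.01 mm. The point is inside the cross-section, 1.01 mm from the nearest boundary — within the 2.4 mm shell band (3 × 0.8).

shell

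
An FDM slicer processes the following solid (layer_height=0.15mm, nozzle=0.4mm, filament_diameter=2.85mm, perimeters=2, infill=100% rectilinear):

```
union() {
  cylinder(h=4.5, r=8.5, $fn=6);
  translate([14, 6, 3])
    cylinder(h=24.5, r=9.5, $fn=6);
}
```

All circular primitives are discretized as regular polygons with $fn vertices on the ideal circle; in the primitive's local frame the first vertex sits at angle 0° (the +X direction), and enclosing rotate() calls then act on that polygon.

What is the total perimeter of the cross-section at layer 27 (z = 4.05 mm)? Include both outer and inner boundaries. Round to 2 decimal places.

At z = 4.05 mm: the r=8.5 cylinder gives a regular 6-gon of circumradius 8.5 (constant along its height) (perimeter = 2·6·8.500·sin(180°/6) = 51.00 mm); the r=9.5 cylinder at (14, 6) contributes a regular 6-gon of circumradius 9.5 (perimeter = 2·6·9.500·sin(180°/6) = 57.00 mm); Combining (union): the regions partially overlap (shared area 3.46 mm²), so the edge portions inside another operand are dropped and the merged outline is re-measured after clipping — boundary = 92.00 mm. Overall, the cross-section is a single solid region. Total boundary length (outer) = 92.00 mm.

92.00 mm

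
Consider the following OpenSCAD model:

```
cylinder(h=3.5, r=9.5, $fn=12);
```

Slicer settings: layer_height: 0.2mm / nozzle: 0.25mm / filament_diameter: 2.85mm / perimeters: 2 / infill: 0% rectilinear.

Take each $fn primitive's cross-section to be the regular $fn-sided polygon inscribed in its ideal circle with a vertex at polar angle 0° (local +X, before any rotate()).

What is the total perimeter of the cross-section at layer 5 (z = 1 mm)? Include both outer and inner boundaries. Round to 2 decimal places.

59.01 mm

At z = 1 mm: the r=9.5 cylinder contributes a regular 12-gon of circumradius 9.5 (perimeter = 2·12·9.500·sin(180°/12) = 59.01 mm). Overall, the cross-section is a single solid region. Total boundary length (outer) = 59.01 mm.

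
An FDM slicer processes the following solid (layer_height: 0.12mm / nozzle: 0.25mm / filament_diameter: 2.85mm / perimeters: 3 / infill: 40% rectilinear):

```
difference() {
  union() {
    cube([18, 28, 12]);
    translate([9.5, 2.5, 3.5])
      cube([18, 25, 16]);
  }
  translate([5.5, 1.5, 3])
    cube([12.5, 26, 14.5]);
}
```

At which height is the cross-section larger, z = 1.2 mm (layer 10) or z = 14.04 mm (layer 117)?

layer 10 (z = 1.2 mm)

Layer 10 (z = 1.2): the cube (footprint 18×28) is included at this height (area 504.00 mm²); the cube at (9.5, 2.5) does not reach this height (z outside [3.5, 19.5]); Merging all regions: only the 18×28 cube is present, so the union is just that shape — area = 504.00 mm²; the cube at (5.5, 1.5) is absent (z outside [3, 17.5]); Subtracting the remaining from the first: none of the subtracted shapes is present at this height, so that combined region is unchanged — area = 504.00 mm². So its area = 504.00 mm². Layer 117 (z = 14.04): the cube is absent (z outside [0, 12]); the 18×25 cube at (9.5, 2.5) contributes its full rectangle (area 450.00 mm²); Merging all regions: only the 18×25 cube at (9.5, 2.5) is present, so the union is just that shape — area = 450.00 mm²; the cube at (5.5, 1.5) is present — its section is the full 12.5×26 rectangle (area 325.00 mm²); Subtracting the remaining from the first: starting from the result so far (450.00 mm²), the 12.5×26 cube at (5.5, 1.5) partially overlaps it — only the 212.50 mm² overlap (of its 325.00 mm²) is removed, clipping the outline — area = 237.50 mm². So its area = 237.50 mm². Layer 10 is larger (504.00 vs 237.50 mm²).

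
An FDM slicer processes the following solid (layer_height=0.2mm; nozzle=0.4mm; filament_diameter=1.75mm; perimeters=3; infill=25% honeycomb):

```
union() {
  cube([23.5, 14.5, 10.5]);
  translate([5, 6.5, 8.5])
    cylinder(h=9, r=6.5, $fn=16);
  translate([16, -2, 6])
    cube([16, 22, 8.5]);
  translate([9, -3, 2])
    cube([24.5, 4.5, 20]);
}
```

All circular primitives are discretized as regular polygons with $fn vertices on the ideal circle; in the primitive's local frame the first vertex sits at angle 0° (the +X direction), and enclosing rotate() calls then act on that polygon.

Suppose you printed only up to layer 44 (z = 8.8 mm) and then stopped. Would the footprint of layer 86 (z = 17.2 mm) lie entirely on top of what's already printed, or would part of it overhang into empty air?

entirely on top

Compare the two slices. At z = 8.8: the 23.5×14.5 cube contributes its full rectangle (area 340.75 mm²); the cylinder at (5, 6.5): section is a regular 16-gon, circumradius r=6.5 (area = (16/2)·6.500²·sin(360°/16) = 129.35 mm²); the cube at (16, -2) is present — its section is the full 16×22 rectangle (area 352.00 mm²); the cube at (9, -3) (footprint 24.5×4.5) is included at this height (area 110.25 mm²); Merging all regions: the regions partially overlap — summed areas 932.35 mm² minus the doubly-counted overlap 296.85 mm² gives 635.49 mm² — area = 635.49 mm². At z = 17.2: the cube is absent (z outside [0, 10.5]); the r=6.5 cylinder at (5, 6.5) gives a regular 16-gon of circumradius 6.5 (constant along its height) (area = (16/2)·6.500²·sin(360°/16) = 129.35 mm²); the cube at (16, -2) is absent (z outside [6, 14.5]); the cube at (9, -3) (footprint 24.5×4.5) is included at this height (area 110.25 mm²); Taking the union: the 2 present regions are separate (no shared area or edge), so areas and boundary lengths simply add and each stays a separate island — area = 239.60 mm². Checking containment: the cross-section at z = 17.2 is a subset of the cross-section at z = 8.8.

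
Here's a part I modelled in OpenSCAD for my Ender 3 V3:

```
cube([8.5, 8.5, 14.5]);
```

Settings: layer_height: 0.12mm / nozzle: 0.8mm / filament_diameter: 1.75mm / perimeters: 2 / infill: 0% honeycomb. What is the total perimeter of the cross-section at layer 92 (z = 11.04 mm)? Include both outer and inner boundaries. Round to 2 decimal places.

At z = 11.04 mm: the cube (footprint 8.5×8.5) is included at this height (perimeter 34.00 mm). Overall, the cross-section is a single solid region. Total boundary length (outer) = 34.00 mm.

34.00 mm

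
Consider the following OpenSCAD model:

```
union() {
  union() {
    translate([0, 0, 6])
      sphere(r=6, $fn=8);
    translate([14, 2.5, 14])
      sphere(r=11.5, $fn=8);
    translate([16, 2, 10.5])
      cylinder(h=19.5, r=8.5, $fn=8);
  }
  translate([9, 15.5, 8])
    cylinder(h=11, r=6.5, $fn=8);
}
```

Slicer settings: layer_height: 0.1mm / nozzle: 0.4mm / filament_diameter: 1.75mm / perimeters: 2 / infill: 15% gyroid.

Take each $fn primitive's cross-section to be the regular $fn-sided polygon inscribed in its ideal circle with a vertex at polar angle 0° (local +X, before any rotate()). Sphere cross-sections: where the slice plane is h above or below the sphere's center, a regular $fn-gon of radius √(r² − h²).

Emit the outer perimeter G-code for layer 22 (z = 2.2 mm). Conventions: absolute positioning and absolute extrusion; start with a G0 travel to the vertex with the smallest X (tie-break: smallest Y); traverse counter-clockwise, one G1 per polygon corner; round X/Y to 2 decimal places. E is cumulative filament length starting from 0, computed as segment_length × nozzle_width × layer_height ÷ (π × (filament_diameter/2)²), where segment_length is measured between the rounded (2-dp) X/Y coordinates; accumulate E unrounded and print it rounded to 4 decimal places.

G0 X-4.64 Y0.00 Z2.20
G1 X-3.28 Y-3.28 E0.0590
G1 X0.00 Y-4.64 E0.1181
G1 X3.28 Y-3.28 E0.1771
G1 X4.64 Y0.00 E0.2362
G1 X3.28 Y3.28 E0.2952
G1 X0.00 Y4.64 E0.3543
G1 X-3.28 Y3.28 E0.4133
G1 X-4.64 Y0.00 E0.4724

At z = 2.2 mm: the sphere: section is a regular 8-gon, circumradius = √(r²−h²) = √(6²−3.8²) = 4.643; the sphere at (14, 2.5) is not intersected at this z (|z−center|=11.800 > r=11.5); the cylinder at (16, 2) does not reach this height (z outside [10.5, 30]); Merging all regions: only the r=6 sphere is present, so the union is just that shape — 1 connected region; the cylinder at (9, 15.5) does not reach this height (z outside [8, 19]); Merging all regions: only the result so far is present, so the union is just that shape — 1 connected region. The outline is a single polygon with 8 vertices. Extrusion per mm of travel: 0.4 × 0.1 / (π × 0.875²) = 0.016630. Accumulating E over each segment gives final E = 0.4724.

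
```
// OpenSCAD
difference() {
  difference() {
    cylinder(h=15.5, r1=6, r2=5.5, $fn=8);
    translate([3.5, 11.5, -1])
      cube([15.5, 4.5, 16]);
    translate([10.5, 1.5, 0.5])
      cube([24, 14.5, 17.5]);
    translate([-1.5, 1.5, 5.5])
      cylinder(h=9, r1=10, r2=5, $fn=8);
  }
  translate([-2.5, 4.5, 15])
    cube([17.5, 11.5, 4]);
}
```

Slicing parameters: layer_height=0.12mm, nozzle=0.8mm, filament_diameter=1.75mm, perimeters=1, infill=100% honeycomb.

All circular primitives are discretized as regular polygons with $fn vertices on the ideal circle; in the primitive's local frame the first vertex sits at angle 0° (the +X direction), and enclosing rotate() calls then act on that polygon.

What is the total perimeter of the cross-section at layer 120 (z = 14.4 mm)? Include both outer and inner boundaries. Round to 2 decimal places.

At z = 14.4 mm: the cone (r1=6→r2=5.5) has section circumradius 5.535 here — a regular 8-gon (perimeter = 2·8·5.535·sin(180°/8) = 33.89 mm); the cube at (3.5, 11.5) (footprint 15.5×4.5) is included at this height (perimeter 40.00 mm); the 24×14.5 cube at (10.5, 1.5) contributes its full rectangle (perimeter 77.00 mm); the cone at (-1.5, 1.5) (r1=10→r2=5) has section circumradius 5.056 here — a regular 8-gon (perimeter = 2·8·5.056·sin(180°/8) = 30.95 mm); After the difference (first − rest): starting from the cone, the 15.5×4.5 cube at (3.5, 11.5) misses the remaining region (no effect); the 24×14.5 cube at (10.5, 1.5) misses the remaining region (no effect); the cone at (-1.5, 1.5) partially overlaps it — only the 57.67 mm² overlap (of its 72.29 mm²) is removed, clipping the outline — boundary = 34.93 mm; the cube at (-2.5, 4.5) is absent (z outside [15, 19]); After the difference (first − rest): none of the subtracted shapes is present at this height, so that combined region is unchanged — boundary = 34.93 mm. Overall, the cross-section is a single solid region. Total boundary length (outer) = 34.93 mm.

34.93 mm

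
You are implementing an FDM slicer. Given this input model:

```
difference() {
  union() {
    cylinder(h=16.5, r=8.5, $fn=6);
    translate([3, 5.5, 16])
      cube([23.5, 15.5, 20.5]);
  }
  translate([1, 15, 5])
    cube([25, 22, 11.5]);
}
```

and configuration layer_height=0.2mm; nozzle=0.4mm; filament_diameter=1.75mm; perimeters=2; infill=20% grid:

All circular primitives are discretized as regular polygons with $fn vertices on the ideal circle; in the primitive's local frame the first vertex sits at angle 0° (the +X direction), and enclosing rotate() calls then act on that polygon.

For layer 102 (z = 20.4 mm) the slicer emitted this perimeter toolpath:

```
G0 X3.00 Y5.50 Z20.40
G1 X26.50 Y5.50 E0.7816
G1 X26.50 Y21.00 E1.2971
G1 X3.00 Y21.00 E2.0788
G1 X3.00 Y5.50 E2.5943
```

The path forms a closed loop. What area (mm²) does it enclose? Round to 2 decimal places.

364.25 mm²

Apply the shoelace formula to the sequence of (X, Y) vertices; enclosed area = 364.25 mm².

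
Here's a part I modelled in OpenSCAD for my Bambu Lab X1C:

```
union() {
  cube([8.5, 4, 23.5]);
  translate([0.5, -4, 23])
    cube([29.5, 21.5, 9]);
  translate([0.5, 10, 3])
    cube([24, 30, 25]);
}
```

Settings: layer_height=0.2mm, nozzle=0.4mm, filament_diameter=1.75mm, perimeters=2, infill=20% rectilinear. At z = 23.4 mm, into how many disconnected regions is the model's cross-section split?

At z = 23.4 mm: the cube (footprint 8.5×4) is included at this height; the 29.5×21.5 cube at (0.5, -4) contributes its full rectangle; the cube at (0.5, 10) (footprint 24×30) is included at this height; Taking the union: the regions partially overlap (shared area 212.00 mm²), so overlapping operands fuse into one piece — 1 connected region. The result has 1 disconnected region.

1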